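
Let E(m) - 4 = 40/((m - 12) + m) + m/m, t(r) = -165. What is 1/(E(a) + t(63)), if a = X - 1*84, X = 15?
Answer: -15/2404 ≈ -0.0062396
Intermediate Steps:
a = -69 (a = 15 - 1*84 = 15 - 84 = -69)
E(m) = 5 + 40/(-12 + 2*m) (E(m) = 4 + (40/((m - 12) + m) + m/m) = 4 + (40/((-12 + m) + m) + 1) = 4 + (40/(-12 + 2*m) + 1) = 4 + (1 + 40/(-12 + 2*m)) = 5 + 40/(-12 + 2*m))
1/(E(a) + t(63)) = 1/(5*(-2 - 69)/(-6 - 69) - 165) = 1/(5*(-71)/(-75) - 165) = 1/(5*(-1/75)*(-71) - 165) = 1/(71/15 - 165) = 1/(-2404/15) = -15/2404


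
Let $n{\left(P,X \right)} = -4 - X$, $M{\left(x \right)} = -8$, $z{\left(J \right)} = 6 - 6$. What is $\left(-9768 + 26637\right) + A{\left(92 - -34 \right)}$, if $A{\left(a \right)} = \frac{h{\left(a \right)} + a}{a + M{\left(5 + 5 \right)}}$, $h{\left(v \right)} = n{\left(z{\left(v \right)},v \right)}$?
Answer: $\frac{995269}{59} \approx 16869.0$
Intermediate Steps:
$z{\left(J \right)} = 0$ ($z{\left(J \right)} = 6 - 6 = 0$)
$h{\left(v \right)} = -4 - v$
$A{\left(a \right)} = - \frac{4}{-8 + a}$ ($A{\left(a \right)} = \frac{\left(-4 - a\right) + a}{a - 8} = - \frac{4}{-8 + a}$)
$\left(-9768 + 26637\right) + A{\left(92 - -34 \right)} = \left(-9768 + 26637\right) - \frac{4}{-8 + \left(92 - -34\right)} = 16869 - \frac{4}{-8 + \left(92 + 34\right)} = 16869 - \frac{4}{-8 + 126} = 16869 - \frac{4}{118} = 16869 - \frac{2}{59} = \frac{995269}{59}$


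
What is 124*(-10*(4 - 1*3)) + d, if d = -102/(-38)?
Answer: -23509/19 ≈ -1237.3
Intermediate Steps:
d = 51/19 (d = -102*(-1/38) = 51/19 ≈ 2.6842)
124*(-10*(4 - 1*3)) + d = 124*(-10*(4 - 1*3)) + 51/19 = 124*(-10*(4 - 3)) + 51/19 = 124*(-10*1) + 51/19 = 124*(-10) + 51/19 = -1240 + 51/19 = -23509/19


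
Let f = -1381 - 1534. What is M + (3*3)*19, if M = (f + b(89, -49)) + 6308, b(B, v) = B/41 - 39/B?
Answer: 13011358/3649 ≈ 3565.7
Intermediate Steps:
f = -2915
b(B, v) = -39/B + B/41 (b(B, v) = B*(1/41) - 39/B = B/41 - 39/B = -39/B + B/41)
M = 12387379/3649 (M = (-2915 + (-39/89 + (1/41)*89)) + 6308 = (-2915 + (-39*1/89 + 89/41)) + 6308 = (-2915 + (-39/89 + 89/41)) + 6308 = (-2915 + 6322/3649) + 6308 = -10630513/3649 + 6308 = 12387379/3649 ≈ 3394.7)
M + (3*3)*19 = 12387379/3649 + (3*3)*19 = 12387379/3649 + 9*19 = 12387379/3649 + 171 = 13011358/3649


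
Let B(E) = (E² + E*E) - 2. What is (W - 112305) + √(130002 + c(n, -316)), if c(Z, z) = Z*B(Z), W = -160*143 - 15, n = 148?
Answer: -135200 + 3*√734810 ≈ -1.3263e+5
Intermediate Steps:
W = -22895 (W = -22880 - 15 = -22895)
B(E) = -2 + 2*E² (B(E) = (E² + E²) - 2 = 2*E² - 2 = -2 + 2*E²)
c(Z, z) = Z*(-2 + 2*Z²)
(W - 112305) + √(130002 + c(n, -316)) = (-22895 - 112305) + √(130002 + 2*148*(-1 + 148²)) = -135200 + √(130002 + 2*148*(-1 + 21904)) = -135200 + √(130002 + 2*148*21903) = -135200 + √(130002 + 6483288) = -135200 + √6613290 = -135200 + 3*√734810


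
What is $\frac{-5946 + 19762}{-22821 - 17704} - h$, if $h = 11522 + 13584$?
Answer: $- \frac{1017434466}{40525} \approx -25106.0$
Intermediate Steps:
$h = 25106$
$\frac{-5946 + 19762}{-22821 - 17704} - h = \frac{-5946 + 19762}{-22821 - 17704} - 25106 = \frac{13816}{-40525} - 25106 = 13816 \left(- \frac{1}{40525}\right) - 25106 = - \frac{13816}{40525} - 25106 = - \frac{1017434466}{40525}$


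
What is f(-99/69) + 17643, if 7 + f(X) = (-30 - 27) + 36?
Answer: 17615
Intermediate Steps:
f(X) = -28 (f(X) = -7 + ((-30 - 27) + 36) = -7 + (-57 + 36) = -7 - 21 = -28)
f(-99/69) + 17643 = -28 + 17643 = 17615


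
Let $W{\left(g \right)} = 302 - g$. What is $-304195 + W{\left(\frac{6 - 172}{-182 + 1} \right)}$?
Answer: $- \frac{55004799}{181} \approx -3.0389 \cdot 10^{5}$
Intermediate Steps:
$-304195 + W{\left(\frac{6 - 172}{-182 + 1} \right)} = -304195 + \left(302 - \frac{6 - 172}{-182 + 1}\right) = -304195 + \left(302 - - \frac{166}{-181}\right) = -304195 + \left(302 - \left(-166\right) \left(- \frac{1}{181}\right)\right) = -304195 + \left(302 - \frac{166}{181}\right) = -304195 + \frac{54496}{181} = - \frac{55004799}{181}$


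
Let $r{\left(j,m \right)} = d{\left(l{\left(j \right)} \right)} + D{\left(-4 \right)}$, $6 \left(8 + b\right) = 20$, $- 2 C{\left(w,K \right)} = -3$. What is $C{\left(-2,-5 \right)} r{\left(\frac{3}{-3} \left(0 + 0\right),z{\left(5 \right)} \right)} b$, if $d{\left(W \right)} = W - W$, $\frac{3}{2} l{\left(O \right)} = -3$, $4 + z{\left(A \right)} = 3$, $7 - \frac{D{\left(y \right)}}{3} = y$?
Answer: $-231$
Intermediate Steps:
$D{\left(y \right)} = 21 - 3 y$
$z{\left(A \right)} = -1$ ($z{\left(A \right)} = -4 + 3 = -1$)
$C{\left(w,K \right)} = \frac{3}{2}$ ($C{\left(w,K \right)} = \left(- \frac{1}{2}\right) \left(-3\right) = \frac{3}{2}$)
$l{\left(O \right)} = -2$ ($l{\left(O \right)} = \frac{2}{3} \left(-3\right) = -2$)
$b = - \frac{14}{3}$ ($b = -8 + \frac{1}{6} \cdot 20 = -8 + \frac{10}{3} = - \frac{14}{3} \approx -4.6667$)
$d{\left(W \right)} = 0$
$r{\left(j,m \right)} = 33$ ($r{\left(j,m \right)} = 0 + \left(21 - -12\right) = 0 + \left(21 + 12\right) = 0 + 33 = 33$)
$C{\left(-2,-5 \right)} r{\left(\frac{3}{-3} \left(0 + 0\right),z{\left(5 \right)} \right)} b = \frac{3}{2} \cdot 33 \left(- \frac{14}{3}\right) = \frac{99}{2} \left(- \frac{14}{3}\right) = -231$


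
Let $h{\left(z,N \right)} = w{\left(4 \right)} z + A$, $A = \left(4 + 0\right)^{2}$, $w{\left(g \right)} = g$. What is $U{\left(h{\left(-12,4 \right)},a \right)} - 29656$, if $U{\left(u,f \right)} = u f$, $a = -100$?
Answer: $-26456$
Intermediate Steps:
$A = 16$ ($A = 4^{2} = 16$)
$h{\left(z,N \right)} = 16 + 4 z$ ($h{\left(z,N \right)} = 4 z + 16 = 16 + 4 z$)
$U{\left(u,f \right)} = f u$
$U{\left(h{\left(-12,4 \right)},a \right)} - 29656 = - 100 \left(16 + 4 \left(-12\right)\right) - 29656 = - 100 \left(16 - 48\right) - 29656 = \left(-100\right) \left(-32\right) - 29656 = 3200 - 29656 = -26456$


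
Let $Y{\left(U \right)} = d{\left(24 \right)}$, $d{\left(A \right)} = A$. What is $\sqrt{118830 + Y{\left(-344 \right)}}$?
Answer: $3 \sqrt{13206} \approx 344.75$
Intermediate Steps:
$Y{\left(U \right)} = 24$
$\sqrt{118830 + Y{\left(-344 \right)}} = \sqrt{118830 + 24} = \sqrt{118854} = 3 \sqrt{13206}$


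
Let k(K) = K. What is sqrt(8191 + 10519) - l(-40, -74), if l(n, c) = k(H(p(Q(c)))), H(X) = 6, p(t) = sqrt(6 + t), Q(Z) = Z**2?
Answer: -6 + sqrt(18710) ≈ 130.78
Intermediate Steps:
l(n, c) = 6
sqrt(8191 + 10519) - l(-40, -74) = sqrt(8191 + 10519) - 1*6 = sqrt(18710) - 6 = -6 + sqrt(18710)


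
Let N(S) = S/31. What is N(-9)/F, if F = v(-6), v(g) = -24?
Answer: 3/248 ≈ 0.012097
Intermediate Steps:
F = -24
N(S) = S/31 (N(S) = S*(1/31) = S/31)
N(-9)/F = ((1/31)*(-9))/(-24) = -9/31*(-1/24) = 3/248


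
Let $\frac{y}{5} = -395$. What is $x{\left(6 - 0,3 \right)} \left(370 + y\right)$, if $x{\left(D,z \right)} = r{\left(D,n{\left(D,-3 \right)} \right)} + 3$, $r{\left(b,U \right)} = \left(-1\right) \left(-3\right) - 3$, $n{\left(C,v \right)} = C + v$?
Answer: $-4815$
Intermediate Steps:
$y = -1975$ ($y = 5 \left(-395\right) = -1975$)
$r{\left(b,U \right)} = 0$ ($r{\left(b,U \right)} = 3 - 3 = 0$)
$x{\left(D,z \right)} = 3$ ($x{\left(D,z \right)} = 0 + 3 = 3$)
$x{\left(6 - 0,3 \right)} \left(370 + y\right) = 3 \left(370 - 1975\right) = 3 \left(-1605\right) = -4815$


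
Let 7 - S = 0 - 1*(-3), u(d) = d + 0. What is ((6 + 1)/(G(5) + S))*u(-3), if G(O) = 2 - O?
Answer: -21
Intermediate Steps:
u(d) = d
S = 4 (S = 7 - (0 - 1*(-3)) = 7 - (0 + 3) = 7 - 1*3 = 7 - 3 = 4)
((6 + 1)/(G(5) + S))*u(-3) = ((6 + 1)/((2 - 1*5) + 4))*(-3) = (7/((2 - 5) + 4))*(-3) = (7/(-3 + 4))*(-3) = (7/1)*(-3) = (7*1)*(-3) = 7*(-3) = -21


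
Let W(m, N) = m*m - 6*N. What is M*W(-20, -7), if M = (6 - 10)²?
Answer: 7072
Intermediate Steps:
W(m, N) = m² - 6*N
M = 16 (M = (-4)² = 16)
M*W(-20, -7) = 16*((-20)² - 6*(-7)) = 16*(400 + 42) = 16*442 = 7072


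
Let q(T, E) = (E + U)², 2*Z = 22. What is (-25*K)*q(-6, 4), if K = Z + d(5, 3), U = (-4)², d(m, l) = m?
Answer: -160000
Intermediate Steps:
Z = 11 (Z = (½)*22 = 11)
U = 16
q(T, E) = (16 + E)² (q(T, E) = (E + 16)² = (16 + E)²)
K = 16 (K = 11 + 5 = 16)
(-25*K)*q(-6, 4) = (-25*16)*(16 + 4)² = -400*20² = -400*400 = -160000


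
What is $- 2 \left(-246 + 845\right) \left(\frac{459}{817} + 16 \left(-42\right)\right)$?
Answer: $\frac{657180870}{817} \approx 8.0438 \cdot 10^{5}$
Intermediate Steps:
$- 2 \left(-246 + 845\right) \left(\frac{459}{817} + 16 \left(-42\right)\right) = - 2 \cdot 599 \left(459 \cdot \frac{1}{817} - 672\right) = - 2 \cdot 599 \left(\frac{459}{817} - 672\right) = - 2 \cdot 599 \left(- \frac{548565}{817}\right) = \left(-2\right) \left(- \frac{328590435}{817}\right) = \frac{657180870}{817}$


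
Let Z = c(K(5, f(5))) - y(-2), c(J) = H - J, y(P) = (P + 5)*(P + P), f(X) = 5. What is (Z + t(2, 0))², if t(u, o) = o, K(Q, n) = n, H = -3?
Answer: 16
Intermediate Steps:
y(P) = 2*P*(5 + P) (y(P) = (5 + P)*(2*P) = 2*P*(5 + P))
c(J) = -3 - J
Z = 4 (Z = (-3 - 1*5) - 2*(-2)*(5 - 2) = (-3 - 5) - 2*(-2)*3 = -8 - 1*(-12) = -8 + 12 = 4)
(Z + t(2, 0))² = (4 + 0)² = 4² = 16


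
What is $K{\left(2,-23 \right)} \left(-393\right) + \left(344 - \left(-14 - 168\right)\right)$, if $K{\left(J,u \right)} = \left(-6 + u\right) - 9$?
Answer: $15460$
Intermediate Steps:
$K{\left(J,u \right)} = -15 + u$
$K{\left(2,-23 \right)} \left(-393\right) + \left(344 - \left(-14 - 168\right)\right) = \left(-15 - 23\right) \left(-393\right) + \left(344 - \left(-14 - 168\right)\right) = \left(-38\right) \left(-393\right) + \left(344 - -182\right) = 14934 + \left(344 + 182\right) = 14934 + 526 = 15460$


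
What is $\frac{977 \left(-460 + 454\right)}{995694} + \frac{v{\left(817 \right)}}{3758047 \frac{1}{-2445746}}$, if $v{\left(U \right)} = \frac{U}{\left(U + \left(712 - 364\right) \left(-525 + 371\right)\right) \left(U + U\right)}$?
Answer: $- \frac{193566384473748}{32912819573098325} \approx -0.0058812$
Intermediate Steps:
$v{\left(U \right)} = \frac{1}{2 \left(-53592 + U\right)}$ ($v{\left(U \right)} = \frac{U}{\left(U + 348 \left(-154\right)\right) 2 U} = \frac{U}{\left(U - 53592\right) 2 U} = \frac{U}{\left(-53592 + U\right) 2 U} = \frac{U}{2 U \left(-53592 + U\right)} = U \frac{1}{2 U \left(-53592 + U\right)} = \frac{1}{2 \left(-53592 + U\right)}$)
$\frac{977 \left(-460 + 454\right)}{995694} + \frac{v{\left(817 \right)}}{3758047 \frac{1}{-2445746}} = \frac{977 \left(-460 + 454\right)}{995694} + \frac{\frac{1}{2} \frac{1}{-53592 + 817}}{3758047 \frac{1}{-2445746}} = 977 \left(-6\right) \frac{1}{995694} + \frac{\frac{1}{2} \frac{1}{-52775}}{3758047 \left(- \frac{1}{2445746}\right)} = \left(-5862\right) \frac{1}{995694} + \frac{\frac{1}{2} \left(- \frac{1}{52775}\right)}{- \frac{3758047}{2445746}} = - \frac{977}{165949} - - \frac{1222873}{198330930425} = - \frac{977}{165949} + \frac{1222873}{198330930425} = - \frac{193566384473748}{32912819573098325}$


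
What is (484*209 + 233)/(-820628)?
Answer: -101389/820628 ≈ -0.12355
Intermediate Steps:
(484*209 + 233)/(-820628) = (101156 + 233)*(-1/820628) = 101389*(-1/820628) = -101389/820628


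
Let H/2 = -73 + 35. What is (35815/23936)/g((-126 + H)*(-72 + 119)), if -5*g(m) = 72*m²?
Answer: -179075/155339723354112 ≈ -1.1528e-9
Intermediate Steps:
H = -76 (H = 2*(-73 + 35) = 2*(-38) = -76)
g(m) = -72*m²/5
(35815/23936)/g((-126 + H)*(-72 + 119)) = (35815/23936)/((-72*(-126 - 76)²*(-72 + 119)²/5)) = (35815*(1/23936))/((-72*(-202*47)²/5)) = 35815/(23936*((-72/5*(-9494)²))) = 35815/(23936*((-72/5*90136036))) = 35815/(23936*(-6489794592/5)) = (35815/23936)*(-5/6489794592) = -179075/155339723354112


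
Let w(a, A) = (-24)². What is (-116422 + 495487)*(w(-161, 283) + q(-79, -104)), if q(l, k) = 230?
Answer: 305526390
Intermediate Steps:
w(a, A) = 576
(-116422 + 495487)*(w(-161, 283) + q(-79, -104)) = (-116422 + 495487)*(576 + 230) = 379065*806 = 305526390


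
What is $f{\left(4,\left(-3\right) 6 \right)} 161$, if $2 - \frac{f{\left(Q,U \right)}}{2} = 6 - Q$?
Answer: $0$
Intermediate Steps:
$f{\left(Q,U \right)} = -8 + 2 Q$ ($f{\left(Q,U \right)} = 4 - 2 \left(6 - Q\right) = 4 + \left(-12 + 2 Q\right) = -8 + 2 Q$)
$f{\left(4,\left(-3\right) 6 \right)} 161 = \left(-8 + 2 \cdot 4\right) 161 = \left(-8 + 8\right) 161 = 0 \cdot 161 = 0$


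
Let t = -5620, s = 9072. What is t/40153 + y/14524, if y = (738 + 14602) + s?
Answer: 224647539/145795543 ≈ 1.5408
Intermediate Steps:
y = 24412 (y = (738 + 14602) + 9072 = 15340 + 9072 = 24412)
t/40153 + y/14524 = -5620/40153 + 24412/14524 = -5620*1/40153 + 24412*(1/14524) = -5620/40153 + 6103/3631 = 224647539/145795543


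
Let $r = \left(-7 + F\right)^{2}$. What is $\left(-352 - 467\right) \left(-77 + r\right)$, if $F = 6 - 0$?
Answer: $62244$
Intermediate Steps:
$F = 6$ ($F = 6 + 0 = 6$)
$r = 1$ ($r = \left(-7 + 6\right)^{2} = \left(-1\right)^{2} = 1$)
$\left(-352 - 467\right) \left(-77 + r\right) = \left(-352 - 467\right) \left(-77 + 1\right) = \left(-819\right) \left(-76\right) = 62244$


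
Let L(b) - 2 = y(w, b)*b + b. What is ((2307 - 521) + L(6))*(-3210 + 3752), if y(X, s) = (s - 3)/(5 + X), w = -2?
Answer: 975600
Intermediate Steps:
y(X, s) = (-3 + s)/(5 + X)
L(b) = 2 + b + b*(-1 + b/3) (L(b) = 2 + (((-3 + b)/(5 - 2))*b + b) = 2 + (((-3 + b)/3)*b + b) = 2 + ((-1 + b/3)*b + b) = 2 + (b*(-1 + b/3) + b) = 2 + (b + b*(-1 + b/3)) = 2 + b + b*(-1 + b/3))
((2307 - 521) + L(6))*(-3210 + 3752) = ((2307 - 521) + (2 + (⅓)*6²))*(-3210 + 3752) = (1786 + (2 + (⅓)*36))*542 = (1786 + (2 + 12))*542 = (1786 + 14)*542 = 1800*542 = 975600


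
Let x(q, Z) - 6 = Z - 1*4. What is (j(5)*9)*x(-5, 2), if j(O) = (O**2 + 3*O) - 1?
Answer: 1404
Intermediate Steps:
j(O) = -1 + O**2 + 3*O
x(q, Z) = 2 + Z (x(q, Z) = 6 + (Z - 1*4) = 6 + (Z - 4) = 6 + (-4 + Z) = 2 + Z)
(j(5)*9)*x(-5, 2) = ((-1 + 5**2 + 3*5)*9)*(2 + 2) = ((-1 + 25 + 15)*9)*4 = (39*9)*4 = 351*4 = 1404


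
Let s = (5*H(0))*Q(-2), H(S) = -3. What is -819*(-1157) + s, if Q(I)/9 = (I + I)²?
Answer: 945423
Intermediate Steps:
Q(I) = 36*I² (Q(I) = 9*(I + I)² = 9*(2*I)² = 9*(4*I²) = 36*I²)
s = -2160 (s = (5*(-3))*(36*(-2)²) = -540*4 = -15*144 = -2160)
-819*(-1157) + s = -819*(-1157) - 2160 = 947583 - 2160 = 945423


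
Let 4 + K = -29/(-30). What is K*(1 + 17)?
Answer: -273/5 ≈ -54.600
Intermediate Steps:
K = -91/30 (K = -4 - 29/(-30) = -4 - 29*(-1/30) = -4 + 29/30 = -91/30 ≈ -3.0333)
K*(1 + 17) = -91*(1 + 17)/30 = -91/30*18 = -273/5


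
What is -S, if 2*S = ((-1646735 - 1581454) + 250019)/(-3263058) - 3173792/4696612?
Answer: -453880198013/3831329339874 ≈ -0.11847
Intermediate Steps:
S = 453880198013/3831329339874 (S = (((-1646735 - 1581454) + 250019)/(-3263058) - 3173792/4696612)/2 = ((-3228189 + 250019)*(-1/3263058) - 3173792*1/4696612)/2 = (-2978170*(-1/3263058) - 793448/1174153)/2 = (1489085/1631529 - 793448/1174153)/2 = (1/2)*(453880198013/1915664669937) = 453880198013/3831329339874 ≈ 0.11847)
-S = -1*453880198013/3831329339874 = -453880198013/3831329339874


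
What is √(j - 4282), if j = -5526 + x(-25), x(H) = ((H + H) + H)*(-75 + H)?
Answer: 2*I*√577 ≈ 48.042*I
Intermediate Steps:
x(H) = 3*H*(-75 + H) (x(H) = (2*H + H)*(-75 + H) = (3*H)*(-75 + H) = 3*H*(-75 + H))
j = 1974 (j = -5526 + 3*(-25)*(-75 - 25) = -5526 + 3*(-25)*(-100) = -5526 + 7500 = 1974)
√(j - 4282) = √(1974 - 4282) = √(-2308) = 2*I*√577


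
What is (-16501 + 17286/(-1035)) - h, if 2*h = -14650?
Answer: -3171482/345 ≈ -9192.7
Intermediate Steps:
h = -7325 (h = (1/2)*(-14650) = -7325)
(-16501 + 17286/(-1035)) - h = (-16501 + 17286/(-1035)) - 1*(-7325) = (-16501 + 17286*(-1/1035)) + 7325 = (-16501 - 5762/345) + 7325 = -5698607/345 + 7325 = -3171482/345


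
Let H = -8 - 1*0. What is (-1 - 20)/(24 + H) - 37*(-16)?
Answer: 9451/16 ≈ 590.69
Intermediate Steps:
H = -8 (H = -8 + 0 = -8)
(-1 - 20)/(24 + H) - 37*(-16) = (-1 - 20)/(24 - 8) - 37*(-16) = -21/16 + 592 = 9451/16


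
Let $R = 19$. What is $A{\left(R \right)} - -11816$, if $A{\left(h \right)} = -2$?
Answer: $11814$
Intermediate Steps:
$A{\left(R \right)} - -11816 = -2 - -11816 = -2 + 11816 = 11814$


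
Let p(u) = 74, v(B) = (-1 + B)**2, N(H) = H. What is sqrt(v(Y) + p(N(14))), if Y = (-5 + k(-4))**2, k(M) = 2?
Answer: sqrt(138) ≈ 11.747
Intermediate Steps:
Y = 9 (Y = (-5 + 2)**2 = (-3)**2 = 9)
sqrt(v(Y) + p(N(14))) = sqrt((-1 + 9)**2 + 74) = sqrt(8**2 + 74) = sqrt(64 + 74) = sqrt(138)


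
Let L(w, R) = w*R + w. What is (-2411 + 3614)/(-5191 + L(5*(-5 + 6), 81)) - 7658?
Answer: -36614101/4781 ≈ -7658.3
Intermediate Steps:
L(w, R) = w + R*w (L(w, R) = R*w + w = w + R*w)
(-2411 + 3614)/(-5191 + L(5*(-5 + 6), 81)) - 7658 = (-2411 + 3614)/(-5191 + (5*(-5 + 6))*(1 + 81)) - 7658 = 1203/(-5191 + (5*1)*82) - 7658 = 1203/(-5191 + 5*82) - 7658 = 1203/(-5191 + 410) - 7658 = 1203/(-4781) - 7658 = 1203*(-1/4781) - 7658 = -1203/4781 - 7658 = -36614101/4781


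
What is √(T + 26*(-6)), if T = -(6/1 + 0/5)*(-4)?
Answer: 2*I*√33 ≈ 11.489*I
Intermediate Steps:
T = 24 (T = -(6*1 + 0*(⅕))*(-4) = -(6 + 0)*(-4) = -1*6*(-4) = -6*(-4) = 24)
√(T + 26*(-6)) = √(24 + 26*(-6)) = √(24 - 156) = √(-132) = 2*I*√33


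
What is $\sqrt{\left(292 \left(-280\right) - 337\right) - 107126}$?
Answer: $i \sqrt{189223} \approx 435.0 i$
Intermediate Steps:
$\sqrt{\left(292 \left(-280\right) - 337\right) - 107126} = \sqrt{\left(-81760 - 337\right) - 107126} = \sqrt{-82097 - 107126} = \sqrt{-189223} = i \sqrt{189223}$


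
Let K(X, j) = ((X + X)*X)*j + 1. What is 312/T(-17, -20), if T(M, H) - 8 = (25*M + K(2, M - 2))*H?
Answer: 39/1441 ≈ 0.027065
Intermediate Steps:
K(X, j) = 1 + 2*j*X² (K(X, j) = ((2*X)*X)*j + 1 = (2*X²)*j + 1 = 2*j*X² + 1 = 1 + 2*j*X²)
T(M, H) = 8 + H*(-15 + 33*M) (T(M, H) = 8 + (25*M + (1 + 2*(M - 2)*2²))*H = 8 + (25*M + (1 + 2*(-2 + M)*4))*H = 8 + (25*M + (1 + (-16 + 8*M)))*H = 8 + (25*M + (-15 + 8*M))*H = 8 + (-15 + 33*M)*H = 8 + H*(-15 + 33*M))
312/T(-17, -20) = 312/(8 - 15*(-20) + 33*(-20)*(-17)) = 312/(8 + 300 + 11220) = 312/11528 = 312*(1/11528) = 39/1441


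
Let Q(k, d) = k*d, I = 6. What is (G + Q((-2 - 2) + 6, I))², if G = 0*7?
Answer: 144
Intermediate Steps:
Q(k, d) = d*k
G = 0
(G + Q((-2 - 2) + 6, I))² = (0 + 6*((-2 - 2) + 6))² = (0 + 6*(-4 + 6))² = (0 + 6*2)² = (0 + 12)² = 12² = 144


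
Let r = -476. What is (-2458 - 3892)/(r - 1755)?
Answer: 6350/2231 ≈ 2.8463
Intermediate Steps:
(-2458 - 3892)/(r - 1755) = (-2458 - 3892)/(-476 - 1755) = -6350/(-2231) = -6350*(-1/2231) = 6350/2231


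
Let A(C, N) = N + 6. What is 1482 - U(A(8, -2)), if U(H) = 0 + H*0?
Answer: 1482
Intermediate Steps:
A(C, N) = 6 + N
U(H) = 0 (U(H) = 0 + 0 = 0)
1482 - U(A(8, -2)) = 1482 - 1*0 = 1482 + 0 = 1482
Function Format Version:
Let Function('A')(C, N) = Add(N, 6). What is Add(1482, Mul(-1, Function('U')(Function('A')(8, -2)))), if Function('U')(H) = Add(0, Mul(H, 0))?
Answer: 1482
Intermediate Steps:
Function('A')(C, N) = Add(6, N)
Function('U')(H) = 0 (Function('U')(H) = Add(0, 0) = 0)
Add(1482, Mul(-1, Function('U')(Function('A')(8, -2)))) = Add(1482, Mul(-1, 0)) = Add(1482, 0) = 1482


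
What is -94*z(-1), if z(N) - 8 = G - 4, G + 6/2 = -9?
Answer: 752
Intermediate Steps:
G = -12 (G = -3 - 9 = -12)
z(N) = -8 (z(N) = 8 + (-12 - 4) = 8 - 16 = -8)
-94*z(-1) = -94*(-8) = 752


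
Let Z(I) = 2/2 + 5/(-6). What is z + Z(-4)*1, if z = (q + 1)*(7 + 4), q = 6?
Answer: 463/6 ≈ 77.167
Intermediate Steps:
Z(I) = ⅙ (Z(I) = 2*(½) + 5*(-⅙) = 1 - ⅚ = ⅙)
z = 77 (z = (6 + 1)*(7 + 4) = 7*11 = 77)
z + Z(-4)*1 = 77 + (⅙)*1 = 77 + ⅙ = 463/6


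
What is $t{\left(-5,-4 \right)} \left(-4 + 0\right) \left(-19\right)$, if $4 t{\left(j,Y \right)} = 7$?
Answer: $133$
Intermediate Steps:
$t{\left(j,Y \right)} = \frac{7}{4}$ ($t{\left(j,Y \right)} = \frac{1}{4} \cdot 7 = \frac{7}{4}$)
$t{\left(-5,-4 \right)} \left(-4 + 0\right) \left(-19\right) = \frac{7 \left(-4 + 0\right)}{4} \left(-19\right) = \frac{7}{4} \left(-4\right) \left(-19\right) = \left(-7\right) \left(-19\right) = 133$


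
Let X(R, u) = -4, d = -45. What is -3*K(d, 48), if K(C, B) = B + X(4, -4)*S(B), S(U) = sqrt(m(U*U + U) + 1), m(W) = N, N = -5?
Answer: -144 + 24*I ≈ -144.0 + 24.0*I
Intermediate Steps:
m(W) = -5
S(U) = 2*I (S(U) = sqrt(-5 + 1) = sqrt(-4) = 2*I)
K(C, B) = B - 8*I
-3*K(d, 48) = -3*(48 - 8*I) = -144 + 24*I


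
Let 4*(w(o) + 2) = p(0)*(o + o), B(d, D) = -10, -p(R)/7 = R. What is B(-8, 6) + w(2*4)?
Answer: -12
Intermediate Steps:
p(R) = -7*R
w(o) = -2 (w(o) = -2 + ((-7*0)*(o + o))/4 = -2 + (0*(2*o))/4 = -2 + (1/4)*0 = -2 + 0 = -2)
B(-8, 6) + w(2*4) = -10 - 2 = -12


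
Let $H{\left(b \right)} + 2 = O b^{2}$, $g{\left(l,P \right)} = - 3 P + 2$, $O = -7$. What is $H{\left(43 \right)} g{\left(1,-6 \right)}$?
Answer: $-258900$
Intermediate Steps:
$g{\left(l,P \right)} = 2 - 3 P$
$H{\left(b \right)} = -2 - 7 b^{2}$
$H{\left(43 \right)} g{\left(1,-6 \right)} = \left(-2 - 7 \cdot 43^{2}\right) \left(2 - -18\right) = \left(-2 - 12943\right) \left(2 + 18\right) = \left(-2 - 12943\right) 20 = \left(-12945\right) 20 = -258900$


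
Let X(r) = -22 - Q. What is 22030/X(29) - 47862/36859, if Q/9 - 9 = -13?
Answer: 405666851/258013 ≈ 1572.3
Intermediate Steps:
Q = -36 (Q = 81 + 9*(-13) = 81 - 117 = -36)
X(r) = 14 (X(r) = -22 - 1*(-36) = -22 + 36 = 14)
22030/X(29) - 47862/36859 = 22030/14 - 47862/36859 = 22030*(1/14) - 47862*1/36859 = 11015/7 - 47862/36859 = 405666851/258013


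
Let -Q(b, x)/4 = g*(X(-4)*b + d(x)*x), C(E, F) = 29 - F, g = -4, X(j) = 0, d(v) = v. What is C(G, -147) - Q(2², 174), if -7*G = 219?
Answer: -484240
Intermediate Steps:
G = -219/7 (G = -⅐*219 = -219/7 ≈ -31.286)
Q(b, x) = 16*x² (Q(b, x) = -(-16)*(0*b + x*x) = -(-16)*(0 + x²) = -(-16)*x² = 16*x²)
C(G, -147) - Q(2², 174) = (29 - 1*(-147)) - 16*174² = (29 + 147) - 16*30276 = 176 - 1*484416 = 176 - 484416 = -484240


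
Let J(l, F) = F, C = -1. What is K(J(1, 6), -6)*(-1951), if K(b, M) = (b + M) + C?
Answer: 1951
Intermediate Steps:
K(b, M) = -1 + M + b (K(b, M) = (b + M) - 1 = (M + b) - 1 = -1 + M + b)
K(J(1, 6), -6)*(-1951) = (-1 - 6 + 6)*(-1951) = -1*(-1951) = 1951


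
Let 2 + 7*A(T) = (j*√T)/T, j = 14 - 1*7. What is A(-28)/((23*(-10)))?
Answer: 1/805 + I*√7/3220 ≈ 0.0012422 + 0.00082166*I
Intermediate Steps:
j = 7 (j = 14 - 7 = 7)
A(T) = -2/7 + T^(-½) (A(T) = -2/7 + ((7*√T)/T)/7 = -2/7 + (7/√T)/7 = -2/7 + T^(-½))
A(-28)/((23*(-10))) = (-2/7 + (-28)^(-½))/((23*(-10))) = (-2/7 - I*√7/14)/(-230) = (-2/7 - I*√7/14)*(-1/230) = 1/805 + I*√7/3220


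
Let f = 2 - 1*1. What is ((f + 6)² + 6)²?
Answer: 3025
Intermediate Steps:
f = 1 (f = 2 - 1 = 1)
((f + 6)² + 6)² = ((1 + 6)² + 6)² = (7² + 6)² = (49 + 6)² = 55² = 3025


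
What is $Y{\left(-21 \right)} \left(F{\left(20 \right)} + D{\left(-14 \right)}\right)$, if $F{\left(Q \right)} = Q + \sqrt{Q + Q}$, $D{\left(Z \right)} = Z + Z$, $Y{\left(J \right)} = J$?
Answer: $168 - 42 \sqrt{10} \approx 35.184$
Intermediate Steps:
$D{\left(Z \right)} = 2 Z$
$F{\left(Q \right)} = Q + \sqrt{2} \sqrt{Q}$ ($F{\left(Q \right)} = Q + \sqrt{2 Q} = Q + \sqrt{2} \sqrt{Q}$)
$Y{\left(-21 \right)} \left(F{\left(20 \right)} + D{\left(-14 \right)}\right) = - 21 \left(\left(20 + \sqrt{2} \sqrt{20}\right) + 2 \left(-14\right)\right) = - 21 \left(\left(20 + \sqrt{2} \cdot 2 \sqrt{5}\right) - 28\right) = - 21 \left(\left(20 + 2 \sqrt{10}\right) - 28\right) = - 21 \left(-8 + 2 \sqrt{10}\right) = 168 - 42 \sqrt{10}$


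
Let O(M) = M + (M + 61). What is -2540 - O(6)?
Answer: -2613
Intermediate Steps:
O(M) = 61 + 2*M (O(M) = M + (61 + M) = 61 + 2*M)
-2540 - O(6) = -2540 - (61 + 2*6) = -2540 - (61 + 12) = -2540 - 1*73 = -2540 - 73 = -2613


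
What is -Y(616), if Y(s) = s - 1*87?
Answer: -529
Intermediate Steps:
Y(s) = -87 + s (Y(s) = s - 87 = -87 + s)
-Y(616) = -(-87 + 616) = -1*529 = -529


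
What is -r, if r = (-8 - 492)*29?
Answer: 14500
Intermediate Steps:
r = -14500 (r = -500*29 = -14500)
-r = -1*(-14500) = 14500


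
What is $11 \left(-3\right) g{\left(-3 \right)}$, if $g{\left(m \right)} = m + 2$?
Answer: $33$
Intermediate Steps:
$g{\left(m \right)} = 2 + m$
$11 \left(-3\right) g{\left(-3 \right)} = 11 \left(-3\right) \left(2 - 3\right) = \left(-33\right) \left(-1\right) = 33$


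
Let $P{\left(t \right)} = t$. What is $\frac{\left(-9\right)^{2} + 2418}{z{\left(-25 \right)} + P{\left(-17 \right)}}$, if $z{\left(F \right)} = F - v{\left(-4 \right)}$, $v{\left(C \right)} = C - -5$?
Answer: $- \frac{2499}{43} \approx -58.116$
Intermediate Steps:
$v{\left(C \right)} = 5 + C$ ($v{\left(C \right)} = C + 5 = 5 + C$)
$z{\left(F \right)} = -1 + F$ ($z{\left(F \right)} = F - \left(5 - 4\right) = F - 1 = -1 + F$)
$\frac{\left(-9\right)^{2} + 2418}{z{\left(-25 \right)} + P{\left(-17 \right)}} = \frac{\left(-9\right)^{2} + 2418}{\left(-1 - 25\right) - 17} = \frac{81 + 2418}{-26 - 17} = \frac{2499}{-43} = 2499 \left(- \frac{1}{43}\right) = - \frac{2499}{43}$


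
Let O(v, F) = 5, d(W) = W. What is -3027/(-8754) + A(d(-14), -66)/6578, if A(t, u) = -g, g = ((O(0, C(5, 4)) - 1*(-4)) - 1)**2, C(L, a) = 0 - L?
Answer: 3225225/9597302 ≈ 0.33606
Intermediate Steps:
C(L, a) = -L
g = 64 (g = ((5 - 1*(-4)) - 1)**2 = ((5 + 4) - 1)**2 = (9 - 1)**2 = 8**2 = 64)
A(t, u) = -64 (A(t, u) = -1*64 = -64)
-3027/(-8754) + A(d(-14), -66)/6578 = -3027/(-8754) - 64/6578 = -3027*(-1/8754) - 64*1/6578 = 1009/2918 - 32/3289 = 3225225/9597302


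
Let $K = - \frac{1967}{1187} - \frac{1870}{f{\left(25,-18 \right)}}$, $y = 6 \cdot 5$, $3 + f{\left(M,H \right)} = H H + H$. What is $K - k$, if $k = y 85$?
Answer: $- \frac{919951241}{359661} \approx -2557.8$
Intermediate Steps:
$f{\left(M,H \right)} = -3 + H + H^{2}$ ($f{\left(M,H \right)} = -3 + \left(H H + H\right) = -3 + \left(H^{2} + H\right) = -3 + \left(H + H^{2}\right) = -3 + H + H^{2}$)
$y = 30$
$k = 2550$ ($k = 30 \cdot 85 = 2550$)
$K = - \frac{2815691}{359661}$ ($K = - \frac{1967}{1187} - \frac{1870}{-3 - 18 + \left(-18\right)^{2}} = \left(-1967\right) \frac{1}{1187} - \frac{1870}{-3 - 18 + 324} = - \frac{1967}{1187} - \frac{1870}{303} = - \frac{2815691}{359661} \approx -7.8287$)
$K - k = - \frac{2815691}{359661} - 2550 = - \frac{919951241}{359661}$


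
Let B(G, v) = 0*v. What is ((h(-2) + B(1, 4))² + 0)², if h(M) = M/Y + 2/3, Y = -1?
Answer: 4096/81 ≈ 50.568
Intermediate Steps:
B(G, v) = 0
h(M) = ⅔ - M (h(M) = M/(-1) + 2/3 = M*(-1) + 2*(⅓) = -M + ⅔ = ⅔ - M)
((h(-2) + B(1, 4))² + 0)² = (((⅔ - 1*(-2)) + 0)² + 0)² = (((⅔ + 2) + 0)² + 0)² = ((8/3 + 0)² + 0)² = ((8/3)² + 0)² = (64/9 + 0)² = (64/9)² = 4096/81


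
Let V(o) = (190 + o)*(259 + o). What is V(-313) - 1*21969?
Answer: -15327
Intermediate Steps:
V(-313) - 1*21969 = (49210 + (-313)**2 + 449*(-313)) - 1*21969 = (49210 + 97969 - 140537) - 21969 = 6642 - 21969 = -15327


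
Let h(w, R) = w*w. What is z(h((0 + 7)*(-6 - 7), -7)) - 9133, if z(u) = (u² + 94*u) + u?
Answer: 69352523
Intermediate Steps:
h(w, R) = w²
z(u) = u² + 95*u
z(h((0 + 7)*(-6 - 7), -7)) - 9133 = ((0 + 7)*(-6 - 7))²*(95 + ((0 + 7)*(-6 - 7))²) - 9133 = (7*(-13))²*(95 + (7*(-13))²) - 9133 = (-91)²*(95 + (-91)²) - 9133 = 8281*(95 + 8281) - 9133 = 8281*8376 - 9133 = 69361656 - 9133 = 69352523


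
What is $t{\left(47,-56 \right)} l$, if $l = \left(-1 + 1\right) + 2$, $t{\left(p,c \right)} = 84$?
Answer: $168$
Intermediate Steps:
$l = 2$ ($l = 0 + 2 = 2$)
$t{\left(47,-56 \right)} l = 84 \cdot 2 = 168$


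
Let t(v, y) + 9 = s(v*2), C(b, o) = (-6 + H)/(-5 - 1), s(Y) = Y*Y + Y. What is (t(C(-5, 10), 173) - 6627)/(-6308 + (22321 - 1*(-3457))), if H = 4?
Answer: -29857/87615 ≈ -0.34078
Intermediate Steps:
s(Y) = Y + Y² (s(Y) = Y² + Y = Y + Y²)
C(b, o) = ⅓ (C(b, o) = (-6 + 4)/(-5 - 1) = -2/(-6) = -2*(-⅙) = ⅓)
t(v, y) = -9 + 2*v*(1 + 2*v) (t(v, y) = -9 + (v*2)*(1 + v*2) = -9 + (2*v)*(1 + 2*v) = -9 + 2*v*(1 + 2*v))
(t(C(-5, 10), 173) - 6627)/(-6308 + (22321 - 1*(-3457))) = ((-9 + 2*(⅓)*(1 + 2*(⅓))) - 6627)/(-6308 + (22321 - 1*(-3457))) = ((-9 + 2*(⅓)*(1 + ⅔)) - 6627)/(-6308 + (22321 + 3457)) = ((-9 + 2*(⅓)*(5/3)) - 6627)/(-6308 + 25778) = ((-9 + 10/9) - 6627)/19470 = (-71/9 - 6627)*(1/19470) = -59714/9*1/19470 = -29857/87615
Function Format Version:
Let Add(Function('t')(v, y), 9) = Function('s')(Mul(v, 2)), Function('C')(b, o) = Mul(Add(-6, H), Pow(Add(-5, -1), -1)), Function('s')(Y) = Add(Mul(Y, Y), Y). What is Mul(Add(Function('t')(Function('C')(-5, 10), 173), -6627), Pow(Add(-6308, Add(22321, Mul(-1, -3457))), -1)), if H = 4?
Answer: Rational(-29857, 87615) ≈ -0.34078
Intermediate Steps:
Function('s')(Y) = Add(Y, Pow(Y, 2)) (Function('s')(Y) = Add(Pow(Y, 2), Y) = Add(Y, Pow(Y, 2)))
Function('C')(b, o) = Rational(1, 3) (Function('C')(b, o) = Mul(Add(-6, 4), Pow(Add(-5, -1), -1)) = Mul(-2, Pow(-6, -1)) = Mul(-2, Rational(-1, 6)) = Rational(1, 3))
Function('t')(v, y) = Add(-9, Mul(2, v, Add(1, Mul(2, v)))) (Function('t')(v, y) = Add(-9, Mul(Mul(v, 2), Add(1, Mul(v, 2)))) = Add(-9, Mul(Mul(2, v), Add(1, Mul(2, v)))) = Add(-9, Mul(2, v, Add(1, Mul(2, v)))))
Mul(Add(Function('t')(Function('C')(-5, 10), 173), -6627), Pow(Add(-6308, Add(22321, Mul(-1, -3457))), -1)) = Mul(Add(Add(-9, Mul(2, Rational(1, 3), Add(1, Mul(2, Rational(1, 3))))), -6627), Pow(Add(-6308, Add(22321, Mul(-1, -3457))), -1)) = Mul(Add(Add(-9, Mul(2, Rational(1, 3), Add(1, Rational(2, 3)))), -6627), Pow(Add(-6308, Add(22321, 3457)), -1)) = Mul(Add(Add(-9, Mul(2, Rational(1, 3), Rational(5, 3))), -6627), Pow(Add(-6308, 25778), -1)) = Mul(Add(Add(-9, Rational(10, 9)), -6627), Pow(19470, -1)) = Mul(Add(Rational(-71, 9), -6627), Rational(1, 19470)) = Mul(Rational(-59714, 9), Rational(1, 19470)) = Rational(-29857, 87615)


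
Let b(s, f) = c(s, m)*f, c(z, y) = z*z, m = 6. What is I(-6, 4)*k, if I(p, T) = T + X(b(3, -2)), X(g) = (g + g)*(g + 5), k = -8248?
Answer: -3893056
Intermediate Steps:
c(z, y) = z²
b(s, f) = f*s² (b(s, f) = s²*f = f*s²)
X(g) = 2*g*(5 + g) (X(g) = (2*g)*(5 + g) = 2*g*(5 + g))
I(p, T) = 468 + T (I(p, T) = T + 2*(-2*3²)*(5 - 2*3²) = T + 2*(-2*9)*(5 - 2*9) = T + 2*(-18)*(5 - 18) = T + 2*(-18)*(-13) = T + 468 = 468 + T)
I(-6, 4)*k = (468 + 4)*(-8248) = 472*(-8248) = -3893056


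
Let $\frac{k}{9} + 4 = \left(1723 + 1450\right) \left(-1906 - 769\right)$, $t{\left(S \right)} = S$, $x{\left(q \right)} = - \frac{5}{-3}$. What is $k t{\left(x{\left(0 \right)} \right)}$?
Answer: $-127316685$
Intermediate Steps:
$x{\left(q \right)} = \frac{5}{3}$ ($x{\left(q \right)} = \left(-5\right) \left(- \frac{1}{3}\right) = \frac{5}{3}$)
$k = -76390011$ ($k = -36 + 9 \left(1723 + 1450\right) \left(-1906 - 769\right) = -36 + 9 \cdot 3173 \left(-2675\right) = -36 + 9 \left(-8487775\right) = -36 - 76389975 = -76390011$)
$k t{\left(x{\left(0 \right)} \right)} = \left(-76390011\right) \frac{5}{3} = -127316685$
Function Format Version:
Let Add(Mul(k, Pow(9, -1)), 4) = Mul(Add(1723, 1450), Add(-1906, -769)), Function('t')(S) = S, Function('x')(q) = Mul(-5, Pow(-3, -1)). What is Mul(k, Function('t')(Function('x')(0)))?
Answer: -127316685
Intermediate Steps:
Function('x')(q) = Rational(5, 3) (Function('x')(q) = Mul(-5, Rational(-1, 3)) = Rational(5, 3))
k = -76390011 (k = Add(-36, Mul(9, Mul(Add(1723, 1450), Add(-1906, -769)))) = Add(-36, Mul(9, Mul(3173, -2675))) = Add(-36, Mul(9, -8487775)) = Add(-36, -76389975) = -76390011)
Mul(k, Function('t')(Function('x')(0))) = Mul(-76390011, Rational(5, 3)) = -127316685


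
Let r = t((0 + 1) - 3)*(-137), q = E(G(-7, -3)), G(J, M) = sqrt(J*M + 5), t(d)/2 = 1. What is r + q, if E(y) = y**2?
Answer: -248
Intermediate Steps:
t(d) = 2 (t(d) = 2*1 = 2)
G(J, M) = sqrt(5 + J*M)
q = 26 (q = (sqrt(5 - 7*(-3)))**2 = (sqrt(5 + 21))**2 = (sqrt(26))**2 = 26)
r = -274 (r = 2*(-137) = -274)
r + q = -274 + 26 = -248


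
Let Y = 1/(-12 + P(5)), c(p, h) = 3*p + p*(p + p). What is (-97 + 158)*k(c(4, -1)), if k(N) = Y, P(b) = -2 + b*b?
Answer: 61/11 ≈ 5.5455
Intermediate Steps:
P(b) = -2 + b**2
c(p, h) = 2*p**2 + 3*p (c(p, h) = 3*p + p*(2*p) = 3*p + 2*p**2 = 2*p**2 + 3*p)
Y = 1/11 (Y = 1/(-12 + (-2 + 5**2)) = 1/(-12 + (-2 + 25)) = 1/(-12 + 23) = 1/11 ≈ 0.090909)
k(N) = 1/11
(-97 + 158)*k(c(4, -1)) = (-97 + 158)*(1/11) = 61*(1/11) = 61/11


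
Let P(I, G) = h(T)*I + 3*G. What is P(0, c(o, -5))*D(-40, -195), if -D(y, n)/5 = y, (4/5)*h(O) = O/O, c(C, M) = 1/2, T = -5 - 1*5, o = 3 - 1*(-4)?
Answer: 300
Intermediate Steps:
o = 7 (o = 3 + 4 = 7)
T = -10 (T = -5 - 5 = -10)
c(C, M) = 1/2 (c(C, M) = 1*(1/2) = 1/2)
h(O) = 5/4 (h(O) = 5*(O/O)/4 = (5/4)*1 = 5/4)
D(y, n) = -5*y
P(I, G) = 3*G + 5*I/4 (P(I, G) = 5*I/4 + 3*G = 3*G + 5*I/4)
P(0, c(o, -5))*D(-40, -195) = (3*(1/2) + (5/4)*0)*(-5*(-40)) = (3/2 + 0)*200 = (3/2)*200 = 300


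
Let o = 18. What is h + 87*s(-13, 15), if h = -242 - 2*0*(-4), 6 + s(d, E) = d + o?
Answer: -329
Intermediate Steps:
s(d, E) = 12 + d (s(d, E) = -6 + (d + 18) = -6 + (18 + d) = 12 + d)
h = -242 (h = -242 + 0*(-4) = -242 + 0 = -242)
h + 87*s(-13, 15) = -242 + 87*(12 - 13) = -242 + 87*(-1) = -242 - 87 = -329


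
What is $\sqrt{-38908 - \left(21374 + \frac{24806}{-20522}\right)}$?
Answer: $\frac{i \sqrt{6346851242939}}{10261} \approx 245.52 i$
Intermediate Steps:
$\sqrt{-38908 - \left(21374 + \frac{24806}{-20522}\right)} = \sqrt{-38908 - \frac{219306211}{10261}} = \sqrt{- \frac{618541199}{10261}} = \frac{i \sqrt{6346851242939}}{10261}$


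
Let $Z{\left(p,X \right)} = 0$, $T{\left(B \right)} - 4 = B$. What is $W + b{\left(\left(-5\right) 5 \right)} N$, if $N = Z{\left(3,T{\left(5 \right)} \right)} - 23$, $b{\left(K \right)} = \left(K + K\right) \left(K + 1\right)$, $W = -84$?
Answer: $-27684$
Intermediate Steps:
$T{\left(B \right)} = 4 + B$
$b{\left(K \right)} = 2 K \left(1 + K\right)$
$N = -23$ ($N = 0 - 23 = -23$)
$W + b{\left(\left(-5\right) 5 \right)} N = -84 + 2 \left(\left(-5\right) 5\right) \left(1 - 25\right) \left(-23\right) = -84 + 2 \left(-25\right) \left(1 - 25\right) \left(-23\right) = -84 + 2 \left(-25\right) \left(-24\right) \left(-23\right) = -84 + 1200 \left(-23\right) = -84 - 27600 = -27684$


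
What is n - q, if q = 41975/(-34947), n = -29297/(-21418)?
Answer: 1922862809/748494846 ≈ 2.5690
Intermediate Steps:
n = 29297/21418 (n = -29297*(-1/21418) = 29297/21418 ≈ 1.3679)
q = -41975/34947 (q = 41975*(-1/34947) = -41975/34947 ≈ -1.2011)
n - q = 29297/21418 - 1*(-41975/34947) = 29297/21418 + 41975/34947 = 1922862809/748494846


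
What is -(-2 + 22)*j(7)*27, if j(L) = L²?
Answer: -26460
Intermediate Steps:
-(-2 + 22)*j(7)*27 = -(-2 + 22)*7²*27 = -20*49*27 = -980*27 = -1*26460 = -26460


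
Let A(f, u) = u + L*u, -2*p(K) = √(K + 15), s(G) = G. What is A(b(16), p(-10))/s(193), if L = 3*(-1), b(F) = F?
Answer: √5/193 ≈ 0.011586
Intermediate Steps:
L = -3
p(K) = -√(15 + K)/2 (p(K) = -√(K + 15)/2 = -√(15 + K)/2)
A(f, u) = -2*u (A(f, u) = u - 3*u = -2*u)
A(b(16), p(-10))/s(193) = -(-1)*√(15 - 10)/193 = -(-1)*√5*(1/193) = √5*(1/193) = √5/193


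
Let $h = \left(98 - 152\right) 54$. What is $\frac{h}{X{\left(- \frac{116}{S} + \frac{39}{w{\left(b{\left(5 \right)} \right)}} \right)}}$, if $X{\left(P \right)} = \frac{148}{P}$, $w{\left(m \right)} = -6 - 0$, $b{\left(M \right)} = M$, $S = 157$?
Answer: $\frac{1657017}{11618} \approx 142.63$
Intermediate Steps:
$w{\left(m \right)} = -6$ ($w{\left(m \right)} = -6 + 0 = -6$)
$h = -2916$ ($h = \left(-54\right) 54 = -2916$)
$\frac{h}{X{\left(- \frac{116}{S} + \frac{39}{w{\left(b{\left(5 \right)} \right)}} \right)}} = - \frac{2916}{148 \frac{1}{- \frac{116}{157} + \frac{39}{-6}}} = - \frac{2916}{148 \frac{1}{\left(-116\right) \frac{1}{157} + 39 \left(- \frac{1}{6}\right)}} = - \frac{2916}{148 \frac{1}{- \frac{116}{157} - \frac{13}{2}}} = - \frac{2916}{148 \frac{1}{- \frac{2273}{314}}} = - \frac{2916}{148 \left(- \frac{314}{2273}\right)} = - \frac{2916}{- \frac{46472}{2273}} = \left(-2916\right) \left(- \frac{2273}{46472}\right) = \frac{1657017}{11618}$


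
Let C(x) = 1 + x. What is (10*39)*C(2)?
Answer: 1170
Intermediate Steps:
(10*39)*C(2) = (10*39)*(1 + 2) = 390*3 = 1170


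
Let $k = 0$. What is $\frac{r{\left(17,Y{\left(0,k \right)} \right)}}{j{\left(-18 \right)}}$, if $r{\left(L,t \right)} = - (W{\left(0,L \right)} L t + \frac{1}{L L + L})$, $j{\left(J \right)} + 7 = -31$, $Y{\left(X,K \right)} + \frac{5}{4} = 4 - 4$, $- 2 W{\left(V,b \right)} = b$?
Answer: $\frac{221089}{46512} \approx 4.7534$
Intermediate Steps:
$W{\left(V,b \right)} = - \frac{b}{2}$
$Y{\left(X,K \right)} = - \frac{5}{4}$ ($Y{\left(X,K \right)} = - \frac{5}{4} + \left(4 - 4\right) = - \frac{5}{4} + 0 = - \frac{5}{4}$)
$j{\left(J \right)} = -38$ ($j{\left(J \right)} = -7 - 31 = -38$)
$r{\left(L,t \right)} = - \frac{1}{L + L^{2}} + \frac{t L^{2}}{2}$ ($r{\left(L,t \right)} = - (- \frac{L}{2} L t + \frac{1}{L L + L}) = - (- \frac{L^{2}}{2} t + \frac{1}{L^{2} + L}) = - (- \frac{t L^{2}}{2} + \frac{1}{L + L^{2}}) = - (\frac{1}{L + L^{2}} - \frac{t L^{2}}{2}) = - \frac{1}{L + L^{2}} + \frac{t L^{2}}{2}$)
$\frac{r{\left(17,Y{\left(0,k \right)} \right)}}{j{\left(-18 \right)}} = \frac{\frac{1}{2} \cdot \frac{1}{17} \frac{1}{1 + 17} \left(-2 - \frac{5 \cdot 17^{3}}{4} - \frac{5 \cdot 17^{4}}{4}\right)}{-38} = \frac{1}{2} \cdot \frac{1}{17} \cdot \frac{1}{18} \left(-2 - \frac{24565}{4} - \frac{417605}{4}\right) \left(- \frac{1}{38}\right) = \frac{1}{2} \cdot \frac{1}{17} \cdot \frac{1}{18} \left(- \frac{221089}{2}\right) \left(- \frac{1}{38}\right) = \left(- \frac{221089}{1224}\right) \left(- \frac{1}{38}\right) = \frac{221089}{46512}$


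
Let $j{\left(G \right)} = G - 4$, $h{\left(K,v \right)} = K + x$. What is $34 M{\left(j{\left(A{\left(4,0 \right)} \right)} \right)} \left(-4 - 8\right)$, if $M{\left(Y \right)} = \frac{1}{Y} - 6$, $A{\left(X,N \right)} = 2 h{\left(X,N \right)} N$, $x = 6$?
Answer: $2550$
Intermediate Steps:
$h{\left(K,v \right)} = 6 + K$ ($h{\left(K,v \right)} = K + 6 = 6 + K$)
$A{\left(X,N \right)} = N \left(12 + 2 X\right)$ ($A{\left(X,N \right)} = 2 \left(6 + X\right) N = \left(12 + 2 X\right) N = N \left(12 + 2 X\right)$)
$j{\left(G \right)} = -4 + G$ ($j{\left(G \right)} = G - 4 = -4 + G$)
$M{\left(Y \right)} = -6 + \frac{1}{Y}$ ($M{\left(Y \right)} = \frac{1}{Y} - 6 = -6 + \frac{1}{Y}$)
$34 M{\left(j{\left(A{\left(4,0 \right)} \right)} \right)} \left(-4 - 8\right) = 34 \left(-6 + \frac{1}{-4 + 2 \cdot 0 \left(6 + 4\right)}\right) \left(-4 - 8\right) = 34 \left(-6 + \frac{1}{-4 + 2 \cdot 0 \cdot 10}\right) \left(-12\right) = 34 \left(-6 + \frac{1}{-4 + 0}\right) \left(-12\right) = 34 \left(-6 + \frac{1}{-4}\right) \left(-12\right) = 34 \left(-6 - \frac{1}{4}\right) \left(-12\right) = 34 \left(\left(- \frac{25}{4}\right) \left(-12\right)\right) = 34 \cdot 75 = 2550$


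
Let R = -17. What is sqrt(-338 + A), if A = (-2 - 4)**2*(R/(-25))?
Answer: I*sqrt(7838)/5 ≈ 17.706*I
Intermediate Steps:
A = 612/25 (A = (-2 - 4)**2*(-17/(-25)) = (-6)**2*(-17*(-1/25)) = 36*(17/25) = 612/25 ≈ 24.480)
sqrt(-338 + A) = sqrt(-338 + 612/25) = sqrt(-7838/25) = I*sqrt(7838)/5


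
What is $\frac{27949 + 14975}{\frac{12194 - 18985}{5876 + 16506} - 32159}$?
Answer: $- \frac{320241656}{239929843} \approx -1.3347$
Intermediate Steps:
$\frac{27949 + 14975}{\frac{12194 - 18985}{5876 + 16506} - 32159} = \frac{42924}{- \frac{6791}{22382} - 32159} = \frac{42924}{- \frac{719789529}{22382}} = 42924 \left(- \frac{22382}{719789529}\right) = - \frac{320241656}{239929843}$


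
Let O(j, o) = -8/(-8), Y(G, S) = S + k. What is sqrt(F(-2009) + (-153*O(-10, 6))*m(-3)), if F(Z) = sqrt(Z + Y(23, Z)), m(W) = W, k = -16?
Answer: sqrt(459 + I*sqrt(4034)) ≈ 21.475 + 1.4788*I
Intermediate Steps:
Y(G, S) = -16 + S (Y(G, S) = S - 16 = -16 + S)
O(j, o) = 1 (O(j, o) = -8*(-1/8) = 1)
F(Z) = sqrt(-16 + 2*Z) (F(Z) = sqrt(Z + (-16 + Z)) = sqrt(-16 + 2*Z))
sqrt(F(-2009) + (-153*O(-10, 6))*m(-3)) = sqrt(sqrt(-16 + 2*(-2009)) - 153*1*(-3)) = sqrt(sqrt(-16 - 4018) - 153*(-3)) = sqrt(sqrt(-4034) + 459) = sqrt(I*sqrt(4034) + 459) = sqrt(459 + I*sqrt(4034))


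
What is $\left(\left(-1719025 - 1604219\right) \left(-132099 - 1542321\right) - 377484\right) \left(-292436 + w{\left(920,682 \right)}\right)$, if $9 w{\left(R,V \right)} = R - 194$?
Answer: $-1626812959979665912$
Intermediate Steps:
$w{\left(R,V \right)} = - \frac{194}{9} + \frac{R}{9}$ ($w{\left(R,V \right)} = \frac{R - 194}{9} = \frac{-194 + R}{9} = - \frac{194}{9} + \frac{R}{9}$)
$\left(\left(-1719025 - 1604219\right) \left(-132099 - 1542321\right) - 377484\right) \left(-292436 + w{\left(920,682 \right)}\right) = \left(\left(-1719025 - 1604219\right) \left(-132099 - 1542321\right) - 377484\right) \left(-292436 + \left(- \frac{194}{9} + \frac{1}{9} \cdot 920\right)\right) = \left(\left(-3323244\right) \left(-1674420\right) - 377484\right) \left(-292436 + \left(- \frac{194}{9} + \frac{920}{9}\right)\right) = \left(5564506218480 - 377484\right) \left(-292436 + \frac{242}{3}\right) = 5564505840996 \left(- \frac{877066}{3}\right) = -1626812959979665912$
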